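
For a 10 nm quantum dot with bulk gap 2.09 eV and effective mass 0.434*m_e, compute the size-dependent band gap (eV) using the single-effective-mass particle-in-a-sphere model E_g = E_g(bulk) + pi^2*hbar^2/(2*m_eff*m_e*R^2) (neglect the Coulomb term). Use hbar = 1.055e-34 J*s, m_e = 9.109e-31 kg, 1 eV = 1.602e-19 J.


Radius R = 10/2 nm = 5e-09 m
Confinement energy dE = pi^2 * hbar^2 / (2 * m_eff * m_e * R^2)
dE = pi^2 * (1.055e-34)^2 / (2 * 0.434 * 9.109e-31 * (5e-09)^2) J, divided by 1.602e-19 J/eV
dE = 0.0347 eV
Total band gap = E_g(bulk) + dE = 2.09 + 0.0347 = 2.1247 eV

2.1247


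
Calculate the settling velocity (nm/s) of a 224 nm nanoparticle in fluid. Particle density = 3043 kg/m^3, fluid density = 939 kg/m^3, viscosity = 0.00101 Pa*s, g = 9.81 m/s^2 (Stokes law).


Radius R = 224/2 nm = 1.12e-07 m
Density difference = 3043 - 939 = 2104 kg/m^3
v = 2 * R^2 * (rho_p - rho_f) * g / (9 * eta)
v = 2 * (1.12e-07)^2 * 2104 * 9.81 / (9 * 0.00101)
v = 5.69662e-08 m/s = 56.9662 nm/s

56.9662


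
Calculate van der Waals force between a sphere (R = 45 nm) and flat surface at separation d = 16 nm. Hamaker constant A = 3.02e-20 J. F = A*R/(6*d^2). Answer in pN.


Convert to SI: R = 45 nm = 4.5e-08 m, d = 16 nm = 1.6e-08 m
F = A * R / (6 * d^2)
F = 3.02e-20 * 4.5e-08 / (6 * (1.6e-08)^2)
F = 8.84766e-13 N = 0.885 pN

0.885


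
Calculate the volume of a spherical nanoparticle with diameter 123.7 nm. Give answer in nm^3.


Radius r = 123.7/2 = 61.85 nm
Volume V = (4/3) * pi * r^3
V = (4/3) * pi * (61.85)^3
V = 991077.74 nm^3

991077.74


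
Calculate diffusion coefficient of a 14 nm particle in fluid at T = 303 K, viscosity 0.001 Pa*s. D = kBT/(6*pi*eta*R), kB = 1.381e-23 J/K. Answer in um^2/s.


Radius R = 14/2 = 7 nm = 7e-09 m
D = kB*T / (6*pi*eta*R)
D = 1.381e-23 * 303 / (6 * pi * 0.001 * 7e-09)
D = 3.1713e-11 m^2/s = 31.713 um^2/s

31.713


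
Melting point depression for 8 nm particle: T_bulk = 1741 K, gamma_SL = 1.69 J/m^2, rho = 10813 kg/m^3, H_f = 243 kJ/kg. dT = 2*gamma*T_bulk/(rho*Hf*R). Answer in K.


Radius R = 8/2 = 4 nm = 4e-09 m
Convert H_f = 243 kJ/kg = 243000 J/kg
dT = 2 * gamma_SL * T_bulk / (rho * H_f * R)
dT = 2 * 1.69 * 1741 / (10813 * 243000 * 4e-09)
dT = 559.9 K

559.9


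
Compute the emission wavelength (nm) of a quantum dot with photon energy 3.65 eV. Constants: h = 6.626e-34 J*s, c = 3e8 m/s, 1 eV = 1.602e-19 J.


Convert energy: E = 3.65 eV = 3.65 * 1.602e-19 = 5.8473e-19 J
lambda = h*c / E = 6.626e-34 * 3e8 / 5.8473e-19
lambda = 3.39952e-07 m = 340.0 nm

340.0


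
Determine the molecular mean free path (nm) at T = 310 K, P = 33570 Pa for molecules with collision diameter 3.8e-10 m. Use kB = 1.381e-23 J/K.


Mean free path: lambda = kB*T / (sqrt(2) * pi * d^2 * P)
lambda = 1.381e-23 * 310 / (sqrt(2) * pi * (3.8e-10)^2 * 33570)
lambda = 1.9878e-07 m
lambda = 198.78 nm

198.78


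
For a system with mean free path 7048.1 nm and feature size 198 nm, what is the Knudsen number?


Knudsen number Kn = lambda / L
Kn = 7048.1 / 198
Kn = 35.5965

35.5965


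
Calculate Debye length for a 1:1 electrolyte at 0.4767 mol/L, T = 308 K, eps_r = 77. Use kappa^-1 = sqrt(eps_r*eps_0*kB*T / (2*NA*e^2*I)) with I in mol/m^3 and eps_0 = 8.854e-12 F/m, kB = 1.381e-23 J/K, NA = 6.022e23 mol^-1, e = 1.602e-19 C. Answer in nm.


Ionic strength I = 0.4767 * 1^2 * 1000 = 476.7 mol/m^3
kappa^-1 = sqrt(77 * 8.854e-12 * 1.381e-23 * 308 / (2 * 6.022e23 * (1.602e-19)^2 * 476.7))
kappa^-1 = 0.444 nm

0.444


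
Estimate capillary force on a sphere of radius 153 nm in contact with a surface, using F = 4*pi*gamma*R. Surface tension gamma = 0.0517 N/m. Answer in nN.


Convert radius: R = 153 nm = 1.53e-07 m
F = 4 * pi * gamma * R
F = 4 * pi * 0.0517 * 1.53e-07
F = 9.94012e-08 N = 99.4012 nN

99.4012


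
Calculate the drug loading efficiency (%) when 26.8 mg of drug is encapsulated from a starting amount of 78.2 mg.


Drug loading efficiency = (drug loaded / drug initial) * 100
DLE = 26.8 / 78.2 * 100
DLE = 0.3427 * 100
DLE = 34.27%

34.27


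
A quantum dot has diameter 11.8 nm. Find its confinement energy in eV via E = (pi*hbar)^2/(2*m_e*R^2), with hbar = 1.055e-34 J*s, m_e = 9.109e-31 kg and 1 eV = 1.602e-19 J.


Radius R = 11.8/2 = 5.9 nm = 5.9e-09 m
E = (pi * 1.055e-34)^2 / (2 * 9.109e-31 * (5.9e-09)^2)
E(J) = 1.73221e-21
E = E(J) / 1.602e-19 = 0.0108 eV

0.0108


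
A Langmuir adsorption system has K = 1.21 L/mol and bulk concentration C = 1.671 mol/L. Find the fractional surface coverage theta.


Langmuir isotherm: theta = K*C / (1 + K*C)
K*C = 1.21 * 1.671 = 2.02191
theta = 2.02191 / (1 + 2.02191) = 2.02191 / 3.02191
theta = 0.6691

0.6691


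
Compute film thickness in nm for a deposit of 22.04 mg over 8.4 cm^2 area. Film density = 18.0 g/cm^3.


Convert: m = 22.04 mg = 2.2040e-05 kg, A = 8.4 cm^2 = 8.4000e-04 m^2, rho = 18.0 g/cm^3 = 18000 kg/m^3
t = m / (A * rho)
t = 2.2040e-05 / (8.4000e-04 * 18000)
t = 1.4577e-06 m = 1457.7 nm

1457.7


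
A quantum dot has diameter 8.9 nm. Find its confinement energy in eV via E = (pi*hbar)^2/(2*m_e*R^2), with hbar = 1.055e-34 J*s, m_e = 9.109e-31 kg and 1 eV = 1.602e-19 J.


Radius R = 8.9/2 = 4.45 nm = 4.45e-09 m
E = (pi * 1.055e-34)^2 / (2 * 9.109e-31 * (4.45e-09)^2)
E(J) = 3.04498e-21
E = E(J) / 1.602e-19 = 0.019 eV

0.019


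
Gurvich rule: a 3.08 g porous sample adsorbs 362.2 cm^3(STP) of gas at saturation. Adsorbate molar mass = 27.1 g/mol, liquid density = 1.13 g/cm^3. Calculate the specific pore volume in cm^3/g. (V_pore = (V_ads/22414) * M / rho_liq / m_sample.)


Moles adsorbed n = V_ads / 22414 = 362.2 / 22414 = 1.615954e-02 mol
Liquid volume V_liq = n * M / rho_liq = 1.615954e-02 * 27.1 / 1.13 = 0.38754 cm^3
Specific pore volume V_pore = V_liq / m_sample = 0.38754 / 3.08
V_pore = 0.1258 cm^3/g

0.1258


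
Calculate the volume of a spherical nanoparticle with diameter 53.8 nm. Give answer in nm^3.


Radius r = 53.8/2 = 26.9 nm
Volume V = (4/3) * pi * r^3
V = (4/3) * pi * (26.9)^3
V = 81535.26 nm^3

81535.26


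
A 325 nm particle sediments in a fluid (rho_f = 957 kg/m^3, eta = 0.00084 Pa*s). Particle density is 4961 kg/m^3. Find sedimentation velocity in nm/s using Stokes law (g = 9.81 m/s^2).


Radius R = 325/2 nm = 1.625e-07 m
Density difference = 4961 - 957 = 4004 kg/m^3
v = 2 * R^2 * (rho_p - rho_f) * g / (9 * eta)
v = 2 * (1.625e-07)^2 * 4004 * 9.81 / (9 * 0.00084)
v = 2.74396e-07 m/s = 274.3961 nm/s

274.3961


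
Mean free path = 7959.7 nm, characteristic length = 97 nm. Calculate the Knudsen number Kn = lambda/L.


Knudsen number Kn = lambda / L
Kn = 7959.7 / 97
Kn = 82.0588

82.0588


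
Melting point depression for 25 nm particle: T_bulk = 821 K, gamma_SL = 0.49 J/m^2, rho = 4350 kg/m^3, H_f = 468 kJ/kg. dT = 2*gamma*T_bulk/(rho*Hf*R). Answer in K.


Radius R = 25/2 = 12.5 nm = 1.25e-08 m
Convert H_f = 468 kJ/kg = 468000 J/kg
dT = 2 * gamma_SL * T_bulk / (rho * H_f * R)
dT = 2 * 0.49 * 821 / (4350 * 468000 * 1.25e-08)
dT = 31.6 K

31.6


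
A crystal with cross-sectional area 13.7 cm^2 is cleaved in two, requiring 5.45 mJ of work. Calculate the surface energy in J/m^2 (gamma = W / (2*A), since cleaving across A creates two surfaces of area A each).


Convert: A = 13.7 cm^2 = 0.00137 m^2, W = 5.45 mJ = 0.00545 J
Cleaving exposes two faces of area A, so total new surface = 2*A and gamma = W / (2*A)
gamma = 0.00545 / (2 * 0.00137)
gamma = 1.989 J/m^2

1.989


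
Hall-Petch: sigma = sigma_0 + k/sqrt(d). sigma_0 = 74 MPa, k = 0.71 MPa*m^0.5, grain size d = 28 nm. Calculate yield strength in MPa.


d = 28 nm = 2.8e-08 m
sqrt(d) = 0.000167332
Hall-Petch contribution = k / sqrt(d) = 0.71 / 0.000167332 = 4243.1 MPa
sigma = sigma_0 + k/sqrt(d) = 74 + 4243.1 = 4317.1 MPa

4317.1


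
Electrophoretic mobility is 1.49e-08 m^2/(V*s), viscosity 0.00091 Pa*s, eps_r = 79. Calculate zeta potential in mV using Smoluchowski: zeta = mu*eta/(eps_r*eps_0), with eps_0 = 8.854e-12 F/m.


Smoluchowski equation: zeta = mu * eta / (eps_r * eps_0)
zeta = 1.49e-08 * 0.00091 / (79 * 8.854e-12)
zeta = 0.019385 V = 19.38 mV

19.38


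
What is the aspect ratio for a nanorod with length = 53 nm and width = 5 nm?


Aspect ratio AR = length / diameter
AR = 53 / 5
AR = 10.6

10.6


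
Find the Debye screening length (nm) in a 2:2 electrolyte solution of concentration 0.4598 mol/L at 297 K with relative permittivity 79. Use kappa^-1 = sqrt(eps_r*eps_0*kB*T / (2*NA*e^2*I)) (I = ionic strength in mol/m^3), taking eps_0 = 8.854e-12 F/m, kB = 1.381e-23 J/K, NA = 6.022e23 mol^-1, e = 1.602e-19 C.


Ionic strength I = 0.4598 * 2^2 * 1000 = 1839.2 mol/m^3
kappa^-1 = sqrt(79 * 8.854e-12 * 1.381e-23 * 297 / (2 * 6.022e23 * (1.602e-19)^2 * 1839.2))
kappa^-1 = 0.225 nm

0.225


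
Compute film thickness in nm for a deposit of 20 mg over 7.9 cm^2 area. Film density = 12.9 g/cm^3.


Convert: m = 20 mg = 2.0000e-05 kg, A = 7.9 cm^2 = 7.9000e-04 m^2, rho = 12.9 g/cm^3 = 12900 kg/m^3
t = m / (A * rho)
t = 2.0000e-05 / (7.9000e-04 * 12900)
t = 1.9625e-06 m = 1962.5 nm

1962.5


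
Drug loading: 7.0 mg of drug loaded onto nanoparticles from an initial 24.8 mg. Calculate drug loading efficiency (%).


Drug loading efficiency = (drug loaded / drug initial) * 100
DLE = 7.0 / 24.8 * 100
DLE = 0.2823 * 100
DLE = 28.23%

28.23


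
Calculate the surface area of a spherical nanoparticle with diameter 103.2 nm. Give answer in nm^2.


Radius r = 103.2/2 = 51.6 nm
Surface area SA = 4 * pi * r^2
SA = 4 * pi * (51.6)^2
SA = 33458.72 nm^2

33458.72


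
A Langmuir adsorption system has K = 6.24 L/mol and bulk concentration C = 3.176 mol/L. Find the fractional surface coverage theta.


Langmuir isotherm: theta = K*C / (1 + K*C)
K*C = 6.24 * 3.176 = 19.81824
theta = 19.81824 / (1 + 19.81824) = 19.81824 / 20.81824
theta = 0.952

0.952


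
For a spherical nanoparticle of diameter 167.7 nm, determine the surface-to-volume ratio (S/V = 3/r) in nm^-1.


Radius r = 167.7/2 = 83.85 nm
S/V = 3 / r = 3 / 83.85
S/V = 0.0358 nm^-1

0.0358


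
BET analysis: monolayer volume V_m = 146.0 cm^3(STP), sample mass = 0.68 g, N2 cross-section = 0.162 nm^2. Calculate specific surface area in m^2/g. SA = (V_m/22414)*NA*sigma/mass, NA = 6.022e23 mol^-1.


Number of moles in monolayer = V_m / 22414 = 146.0 / 22414 = 0.00651379
Number of molecules = moles * NA = 0.00651379 * 6.022e23
SA = molecules * sigma / mass
SA = (146.0 / 22414) * 6.022e23 * 0.162e-18 / 0.68
SA = 934.5 m^2/g

934.5


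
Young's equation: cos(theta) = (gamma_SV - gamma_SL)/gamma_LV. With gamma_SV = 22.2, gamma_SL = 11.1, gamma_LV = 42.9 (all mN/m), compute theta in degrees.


cos(theta) = (gamma_SV - gamma_SL) / gamma_LV
cos(theta) = (22.2 - 11.1) / 42.9
cos(theta) = 0.258741
theta = arccos(0.258741) = 75.0 degrees

75.0


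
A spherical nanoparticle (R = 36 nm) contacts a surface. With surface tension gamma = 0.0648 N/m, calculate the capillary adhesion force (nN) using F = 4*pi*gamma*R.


Convert radius: R = 36 nm = 3.6e-08 m
F = 4 * pi * gamma * R
F = 4 * pi * 0.0648 * 3.6e-08
F = 2.93148e-08 N = 29.3148 nN

29.3148


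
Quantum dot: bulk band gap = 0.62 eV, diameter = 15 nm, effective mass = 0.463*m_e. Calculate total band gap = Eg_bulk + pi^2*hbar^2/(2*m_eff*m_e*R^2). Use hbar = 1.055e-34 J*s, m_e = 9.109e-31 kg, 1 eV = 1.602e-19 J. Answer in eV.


Radius R = 15/2 nm = 7.5e-09 m
Confinement energy dE = pi^2 * hbar^2 / (2 * m_eff * m_e * R^2)
dE = pi^2 * (1.055e-34)^2 / (2 * 0.463 * 9.109e-31 * (7.5e-09)^2) J, divided by 1.602e-19 J/eV
dE = 0.0145 eV
Total band gap = E_g(bulk) + dE = 0.62 + 0.0145 = 0.6345 eV

0.6345


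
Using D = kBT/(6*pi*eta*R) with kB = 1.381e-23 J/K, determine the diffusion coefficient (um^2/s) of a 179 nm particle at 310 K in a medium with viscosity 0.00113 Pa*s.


Radius R = 179/2 = 89.5 nm = 8.95e-08 m
D = kB*T / (6*pi*eta*R)
D = 1.381e-23 * 310 / (6 * pi * 0.00113 * 8.95e-08)
D = 2.24571e-12 m^2/s = 2.246 um^2/s

2.246


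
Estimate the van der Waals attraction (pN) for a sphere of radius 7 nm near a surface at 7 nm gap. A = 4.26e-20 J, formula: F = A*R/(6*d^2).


Convert to SI: R = 7 nm = 7e-09 m, d = 7 nm = 7e-09 m
F = A * R / (6 * d^2)
F = 4.26e-20 * 7e-09 / (6 * (7e-09)^2)
F = 1.01429e-12 N = 1.014 pN

1.014


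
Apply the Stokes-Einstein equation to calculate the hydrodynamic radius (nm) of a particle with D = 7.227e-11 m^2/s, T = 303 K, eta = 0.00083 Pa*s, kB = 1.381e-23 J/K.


Stokes-Einstein: R = kB*T / (6*pi*eta*D)
R = 1.381e-23 * 303 / (6 * pi * 0.00083 * 7.227e-11)
R = 3.70083e-09 m = 3.7 nm

3.7


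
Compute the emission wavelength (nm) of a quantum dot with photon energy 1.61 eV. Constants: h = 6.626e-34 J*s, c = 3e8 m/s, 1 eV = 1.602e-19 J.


Convert energy: E = 1.61 eV = 1.61 * 1.602e-19 = 2.57922e-19 J
lambda = h*c / E = 6.626e-34 * 3e8 / 2.57922e-19
lambda = 7.70698e-07 m = 770.7 nm

770.7


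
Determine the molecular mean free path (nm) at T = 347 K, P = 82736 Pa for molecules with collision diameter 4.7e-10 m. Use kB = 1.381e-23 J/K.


Mean free path: lambda = kB*T / (sqrt(2) * pi * d^2 * P)
lambda = 1.381e-23 * 347 / (sqrt(2) * pi * (4.7e-10)^2 * 82736)
lambda = 5.90158e-08 m
lambda = 59.02 nm

59.02


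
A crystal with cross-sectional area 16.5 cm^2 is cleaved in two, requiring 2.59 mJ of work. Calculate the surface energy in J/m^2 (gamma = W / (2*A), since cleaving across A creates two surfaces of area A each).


Convert: A = 16.5 cm^2 = 0.00165 m^2, W = 2.59 mJ = 0.00259 J
Cleaving exposes two faces of area A, so total new surface = 2*A and gamma = W / (2*A)
gamma = 0.00259 / (2 * 0.00165)
gamma = 0.785 J/m^2

0.785


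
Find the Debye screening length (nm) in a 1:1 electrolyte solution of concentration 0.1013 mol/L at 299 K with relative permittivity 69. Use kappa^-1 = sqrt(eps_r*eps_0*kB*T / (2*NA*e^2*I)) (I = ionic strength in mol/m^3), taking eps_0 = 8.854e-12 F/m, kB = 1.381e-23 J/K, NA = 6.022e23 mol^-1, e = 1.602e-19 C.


Ionic strength I = 0.1013 * 1^2 * 1000 = 101.3 mol/m^3
kappa^-1 = sqrt(69 * 8.854e-12 * 1.381e-23 * 299 / (2 * 6.022e23 * (1.602e-19)^2 * 101.3))
kappa^-1 = 0.898 nm

0.898


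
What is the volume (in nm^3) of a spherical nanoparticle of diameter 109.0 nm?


Radius r = 109.0/2 = 54.5 nm
Volume V = (4/3) * pi * r^3
V = (4/3) * pi * (54.5)^3
V = 678075.6 nm^3

678075.6


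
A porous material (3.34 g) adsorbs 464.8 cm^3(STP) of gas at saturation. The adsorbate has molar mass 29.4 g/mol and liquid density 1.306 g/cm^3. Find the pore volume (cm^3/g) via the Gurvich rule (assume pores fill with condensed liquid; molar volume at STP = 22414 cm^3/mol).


Moles adsorbed n = V_ads / 22414 = 464.8 / 22414 = 2.073704e-02 mol
Liquid volume V_liq = n * M / rho_liq = 2.073704e-02 * 29.4 / 1.306 = 0.46682 cm^3
Specific pore volume V_pore = V_liq / m_sample = 0.46682 / 3.34
V_pore = 0.1398 cm^3/g

0.1398


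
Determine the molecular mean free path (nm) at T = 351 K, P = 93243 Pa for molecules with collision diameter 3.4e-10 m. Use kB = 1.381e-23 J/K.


Mean free path: lambda = kB*T / (sqrt(2) * pi * d^2 * P)
lambda = 1.381e-23 * 351 / (sqrt(2) * pi * (3.4e-10)^2 * 93243)
lambda = 1.01219e-07 m
lambda = 101.22 nm

101.22


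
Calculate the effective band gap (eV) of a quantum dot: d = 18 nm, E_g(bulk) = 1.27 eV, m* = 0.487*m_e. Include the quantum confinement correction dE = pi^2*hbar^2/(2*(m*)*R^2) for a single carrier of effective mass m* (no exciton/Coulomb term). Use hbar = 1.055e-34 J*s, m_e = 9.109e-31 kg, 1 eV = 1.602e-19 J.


Radius R = 18/2 nm = 9e-09 m
Confinement energy dE = pi^2 * hbar^2 / (2 * m_eff * m_e * R^2)
dE = pi^2 * (1.055e-34)^2 / (2 * 0.487 * 9.109e-31 * (9e-09)^2) J, divided by 1.602e-19 J/eV
dE = 0.0095 eV
Total band gap = E_g(bulk) + dE = 1.27 + 0.0095 = 1.2795 eV

1.2795


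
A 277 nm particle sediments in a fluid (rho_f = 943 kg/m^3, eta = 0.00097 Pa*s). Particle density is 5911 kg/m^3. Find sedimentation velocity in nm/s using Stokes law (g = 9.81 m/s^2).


Radius R = 277/2 nm = 1.385e-07 m
Density difference = 5911 - 943 = 4968 kg/m^3
v = 2 * R^2 * (rho_p - rho_f) * g / (9 * eta)
v = 2 * (1.385e-07)^2 * 4968 * 9.81 / (9 * 0.00097)
v = 2.14174e-07 m/s = 214.1736 nm/s

214.1736


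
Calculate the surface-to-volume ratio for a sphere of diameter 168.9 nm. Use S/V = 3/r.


Radius r = 168.9/2 = 84.45 nm
S/V = 3 / r = 3 / 84.45
S/V = 0.0355 nm^-1

0.0355


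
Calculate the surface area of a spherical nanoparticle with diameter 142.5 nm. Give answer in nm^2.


Radius r = 142.5/2 = 71.25 nm
Surface area SA = 4 * pi * r^2
SA = 4 * pi * (71.25)^2
SA = 63793.97 nm^2

63793.97


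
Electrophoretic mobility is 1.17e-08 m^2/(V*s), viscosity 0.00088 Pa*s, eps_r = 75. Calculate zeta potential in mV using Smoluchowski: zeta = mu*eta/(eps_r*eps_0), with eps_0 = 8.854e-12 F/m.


Smoluchowski equation: zeta = mu * eta / (eps_r * eps_0)
zeta = 1.17e-08 * 0.00088 / (75 * 8.854e-12)
zeta = 0.015505 V = 15.5 mV

15.5


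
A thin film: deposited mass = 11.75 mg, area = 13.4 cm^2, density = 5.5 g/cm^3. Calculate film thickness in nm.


Convert: m = 11.75 mg = 1.1750e-05 kg, A = 13.4 cm^2 = 1.3400e-03 m^2, rho = 5.5 g/cm^3 = 5500 kg/m^3
t = m / (A * rho)
t = 1.1750e-05 / (1.3400e-03 * 5500)
t = 1.5943e-06 m = 1594.3 nm

1594.3


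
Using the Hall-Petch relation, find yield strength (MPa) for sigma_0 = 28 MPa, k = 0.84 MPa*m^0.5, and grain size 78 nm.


d = 78 nm = 7.8e-08 m
sqrt(d) = 0.0002792848
Hall-Petch contribution = k / sqrt(d) = 0.84 / 0.0002792848 = 3007.7 MPa
sigma = sigma_0 + k/sqrt(d) = 28 + 3007.7 = 3035.7 MPa

3035.7


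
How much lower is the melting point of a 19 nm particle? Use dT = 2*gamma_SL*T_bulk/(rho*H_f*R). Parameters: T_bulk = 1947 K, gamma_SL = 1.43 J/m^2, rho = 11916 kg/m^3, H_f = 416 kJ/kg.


Radius R = 19/2 = 9.5 nm = 9.5e-09 m
Convert H_f = 416 kJ/kg = 416000 J/kg
dT = 2 * gamma_SL * T_bulk / (rho * H_f * R)
dT = 2 * 1.43 * 1947 / (11916 * 416000 * 9.5e-09)
dT = 118.2 K

118.2


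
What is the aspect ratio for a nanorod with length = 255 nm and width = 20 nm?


Aspect ratio AR = length / diameter
AR = 255 / 20
AR = 12.75

12.75


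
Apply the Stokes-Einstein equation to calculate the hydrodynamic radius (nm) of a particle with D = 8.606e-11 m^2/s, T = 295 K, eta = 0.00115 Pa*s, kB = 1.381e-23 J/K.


Stokes-Einstein: R = kB*T / (6*pi*eta*D)
R = 1.381e-23 * 295 / (6 * pi * 0.00115 * 8.606e-11)
R = 2.18381e-09 m = 2.18 nm

2.18


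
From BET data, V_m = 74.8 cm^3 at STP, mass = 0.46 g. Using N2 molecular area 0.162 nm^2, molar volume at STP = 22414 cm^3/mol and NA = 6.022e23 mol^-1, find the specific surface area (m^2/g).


Number of moles in monolayer = V_m / 22414 = 74.8 / 22414 = 0.0033372
Number of molecules = moles * NA = 0.0033372 * 6.022e23
SA = molecules * sigma / mass
SA = (74.8 / 22414) * 6.022e23 * 0.162e-18 / 0.46
SA = 707.8 m^2/g

707.8


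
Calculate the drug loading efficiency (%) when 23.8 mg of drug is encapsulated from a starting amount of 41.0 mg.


Drug loading efficiency = (drug loaded / drug initial) * 100
DLE = 23.8 / 41.0 * 100
DLE = 0.5805 * 100
DLE = 58.05%

58.05


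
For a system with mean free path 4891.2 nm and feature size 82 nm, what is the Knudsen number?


Knudsen number Kn = lambda / L
Kn = 4891.2 / 82
Kn = 59.6488

59.6488


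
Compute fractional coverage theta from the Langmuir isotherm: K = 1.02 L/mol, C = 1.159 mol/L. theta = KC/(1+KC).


Langmuir isotherm: theta = K*C / (1 + K*C)
K*C = 1.02 * 1.159 = 1.18218
theta = 1.18218 / (1 + 1.18218) = 1.18218 / 2.18218
theta = 0.5417

0.5417


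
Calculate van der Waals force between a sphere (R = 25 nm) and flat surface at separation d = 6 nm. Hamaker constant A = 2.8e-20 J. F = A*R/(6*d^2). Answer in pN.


Convert to SI: R = 25 nm = 2.5e-08 m, d = 6 nm = 6e-09 m
F = A * R / (6 * d^2)
F = 2.8e-20 * 2.5e-08 / (6 * (6e-09)^2)
F = 3.24074e-12 N = 3.241 pN

3.241


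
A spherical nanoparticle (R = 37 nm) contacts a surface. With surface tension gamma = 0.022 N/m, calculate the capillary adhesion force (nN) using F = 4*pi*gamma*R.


Convert radius: R = 37 nm = 3.7e-08 m
F = 4 * pi * gamma * R
F = 4 * pi * 0.022 * 3.7e-08
F = 1.0229e-08 N = 10.229 nN

10.229


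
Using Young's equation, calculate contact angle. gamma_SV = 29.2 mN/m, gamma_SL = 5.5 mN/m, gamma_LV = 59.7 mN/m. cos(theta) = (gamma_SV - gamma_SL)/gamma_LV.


cos(theta) = (gamma_SV - gamma_SL) / gamma_LV
cos(theta) = (29.2 - 5.5) / 59.7
cos(theta) = 0.396985
theta = arccos(0.396985) = 66.61 degrees

66.61


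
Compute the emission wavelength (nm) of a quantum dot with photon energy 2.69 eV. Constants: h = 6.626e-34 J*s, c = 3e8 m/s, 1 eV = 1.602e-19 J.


Convert energy: E = 2.69 eV = 2.69 * 1.602e-19 = 4.30938e-19 J
lambda = h*c / E = 6.626e-34 * 3e8 / 4.30938e-19
lambda = 4.61273e-07 m = 461.3 nm

461.3


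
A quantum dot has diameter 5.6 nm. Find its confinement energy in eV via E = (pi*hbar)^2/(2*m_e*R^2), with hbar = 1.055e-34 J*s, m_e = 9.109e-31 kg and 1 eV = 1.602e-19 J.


Radius R = 5.6/2 = 2.8 nm = 2.8e-09 m
E = (pi * 1.055e-34)^2 / (2 * 9.109e-31 * (2.8e-09)^2)
E(J) = 7.69109e-21
E = E(J) / 1.602e-19 = 0.048 eV

0.048


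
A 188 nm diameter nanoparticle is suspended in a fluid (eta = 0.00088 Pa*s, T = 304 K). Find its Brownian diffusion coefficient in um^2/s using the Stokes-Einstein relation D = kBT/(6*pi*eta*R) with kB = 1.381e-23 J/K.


Radius R = 188/2 = 94 nm = 9.4e-08 m
D = kB*T / (6*pi*eta*R)
D = 1.381e-23 * 304 / (6 * pi * 0.00088 * 9.4e-08)
D = 2.6925e-12 m^2/s = 2.692 um^2/s

2.692


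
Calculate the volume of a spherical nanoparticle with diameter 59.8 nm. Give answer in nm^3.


Radius r = 59.8/2 = 29.9 nm
Volume V = (4/3) * pi * r^3
V = (4/3) * pi * (29.9)^3
V = 111970.13 nm^3

111970.13


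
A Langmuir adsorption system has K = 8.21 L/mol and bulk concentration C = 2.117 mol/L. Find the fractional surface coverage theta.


Langmuir isotherm: theta = K*C / (1 + K*C)
K*C = 8.21 * 2.117 = 17.38057
theta = 17.38057 / (1 + 17.38057) = 17.38057 / 18.38057
theta = 0.9456

0.9456


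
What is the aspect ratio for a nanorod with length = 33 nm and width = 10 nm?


Aspect ratio AR = length / diameter
AR = 33 / 10
AR = 3.3

3.3


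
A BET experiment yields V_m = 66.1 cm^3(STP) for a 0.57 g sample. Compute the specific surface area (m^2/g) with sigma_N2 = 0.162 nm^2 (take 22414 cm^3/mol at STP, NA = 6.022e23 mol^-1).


Number of moles in monolayer = V_m / 22414 = 66.1 / 22414 = 0.00294905
Number of molecules = moles * NA = 0.00294905 * 6.022e23
SA = molecules * sigma / mass
SA = (66.1 / 22414) * 6.022e23 * 0.162e-18 / 0.57
SA = 504.7 m^2/g

504.7


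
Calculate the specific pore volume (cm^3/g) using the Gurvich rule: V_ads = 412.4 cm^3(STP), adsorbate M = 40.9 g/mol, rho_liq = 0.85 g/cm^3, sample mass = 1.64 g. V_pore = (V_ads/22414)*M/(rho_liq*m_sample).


Moles adsorbed n = V_ads / 22414 = 412.4 / 22414 = 1.839921e-02 mol
Liquid volume V_liq = n * M / rho_liq = 1.839921e-02 * 40.9 / 0.85 = 0.88533 cm^3
Specific pore volume V_pore = V_liq / m_sample = 0.88533 / 1.64
V_pore = 0.5398 cm^3/g

0.5398


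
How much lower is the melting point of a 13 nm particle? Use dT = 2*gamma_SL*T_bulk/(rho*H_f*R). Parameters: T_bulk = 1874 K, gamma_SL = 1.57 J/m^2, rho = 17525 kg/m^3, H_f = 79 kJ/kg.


Radius R = 13/2 = 6.5 nm = 6.5e-09 m
Convert H_f = 79 kJ/kg = 79000 J/kg
dT = 2 * gamma_SL * T_bulk / (rho * H_f * R)
dT = 2 * 1.57 * 1874 / (17525 * 79000 * 6.5e-09)
dT = 653.9 K

653.9


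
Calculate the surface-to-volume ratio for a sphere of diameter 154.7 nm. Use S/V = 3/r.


Radius r = 154.7/2 = 77.35 nm
S/V = 3 / r = 3 / 77.35
S/V = 0.0388 nm^-1

0.0388


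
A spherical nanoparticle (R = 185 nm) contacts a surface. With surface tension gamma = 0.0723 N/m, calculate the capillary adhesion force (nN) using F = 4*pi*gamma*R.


Convert radius: R = 185 nm = 1.85e-07 m
F = 4 * pi * gamma * R
F = 4 * pi * 0.0723 * 1.85e-07
F = 1.68081e-07 N = 168.0815 nN

168.0815


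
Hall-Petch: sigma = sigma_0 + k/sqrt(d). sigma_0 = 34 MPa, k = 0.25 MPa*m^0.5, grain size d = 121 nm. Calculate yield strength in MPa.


d = 121 nm = 1.21e-07 m
sqrt(d) = 0.0003478505
Hall-Petch contribution = k / sqrt(d) = 0.25 / 0.0003478505 = 718.7 MPa
sigma = sigma_0 + k/sqrt(d) = 34 + 718.7 = 752.7 MPa

752.7


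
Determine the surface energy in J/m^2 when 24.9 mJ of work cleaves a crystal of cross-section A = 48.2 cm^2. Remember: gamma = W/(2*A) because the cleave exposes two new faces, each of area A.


Convert: A = 48.2 cm^2 = 0.00482 m^2, W = 24.9 mJ = 0.0249 J
Cleaving exposes two faces of area A, so total new surface = 2*A and gamma = W / (2*A)
gamma = 0.0249 / (2 * 0.00482)
gamma = 2.583 J/m^2

2.583


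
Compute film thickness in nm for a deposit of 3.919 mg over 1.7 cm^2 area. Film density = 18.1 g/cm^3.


Convert: m = 3.919 mg = 3.9190e-06 kg, A = 1.7 cm^2 = 1.7000e-04 m^2, rho = 18.1 g/cm^3 = 18100 kg/m^3
t = m / (A * rho)
t = 3.9190e-06 / (1.7000e-04 * 18100)
t = 1.2736e-06 m = 1273.6 nm

1273.6


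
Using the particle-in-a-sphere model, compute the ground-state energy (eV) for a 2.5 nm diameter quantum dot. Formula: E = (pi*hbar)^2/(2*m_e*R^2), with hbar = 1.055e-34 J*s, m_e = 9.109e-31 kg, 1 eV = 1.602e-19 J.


Radius R = 2.5/2 = 1.25 nm = 1.25e-09 m
E = (pi * 1.055e-34)^2 / (2 * 9.109e-31 * (1.25e-09)^2)
E(J) = 3.85908e-20
E = E(J) / 1.602e-19 = 0.2409 eV

0.2409


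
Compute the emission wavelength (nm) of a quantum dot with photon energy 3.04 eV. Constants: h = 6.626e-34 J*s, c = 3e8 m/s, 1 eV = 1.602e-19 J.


Convert energy: E = 3.04 eV = 3.04 * 1.602e-19 = 4.87008e-19 J
lambda = h*c / E = 6.626e-34 * 3e8 / 4.87008e-19
lambda = 4.08166e-07 m = 408.2 nm

408.2


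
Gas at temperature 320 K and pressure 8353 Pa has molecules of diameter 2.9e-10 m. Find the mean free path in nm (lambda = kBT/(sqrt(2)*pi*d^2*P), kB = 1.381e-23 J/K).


Mean free path: lambda = kB*T / (sqrt(2) * pi * d^2 * P)
lambda = 1.381e-23 * 320 / (sqrt(2) * pi * (2.9e-10)^2 * 8353)
lambda = 1.41593e-06 m
lambda = 1415.93 nm

1415.93


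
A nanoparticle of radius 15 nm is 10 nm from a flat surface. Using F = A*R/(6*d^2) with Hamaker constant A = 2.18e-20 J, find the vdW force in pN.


Convert to SI: R = 15 nm = 1.5e-08 m, d = 10 nm = 1e-08 m
F = A * R / (6 * d^2)
F = 2.18e-20 * 1.5e-08 / (6 * (1e-08)^2)
F = 5.45e-13 N = 0.545 pN

0.545


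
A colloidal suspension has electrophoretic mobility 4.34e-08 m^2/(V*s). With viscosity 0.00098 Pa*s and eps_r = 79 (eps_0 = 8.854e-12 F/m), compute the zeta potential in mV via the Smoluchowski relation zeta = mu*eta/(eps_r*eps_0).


Smoluchowski equation: zeta = mu * eta / (eps_r * eps_0)
zeta = 4.34e-08 * 0.00098 / (79 * 8.854e-12)
zeta = 0.060806 V = 60.81 mV

60.81


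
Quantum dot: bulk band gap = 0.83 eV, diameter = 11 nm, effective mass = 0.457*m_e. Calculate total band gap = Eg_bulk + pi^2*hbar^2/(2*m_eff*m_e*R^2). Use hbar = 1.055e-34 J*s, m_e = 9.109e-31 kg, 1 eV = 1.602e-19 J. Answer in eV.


Radius R = 11/2 nm = 5.5e-09 m
Confinement energy dE = pi^2 * hbar^2 / (2 * m_eff * m_e * R^2)
dE = pi^2 * (1.055e-34)^2 / (2 * 0.457 * 9.109e-31 * (5.5e-09)^2) J, divided by 1.602e-19 J/eV
dE = 0.0272 eV
Total band gap = E_g(bulk) + dE = 0.83 + 0.0272 = 0.8572 eV

0.8572


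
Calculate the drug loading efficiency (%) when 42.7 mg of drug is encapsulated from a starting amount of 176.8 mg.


Drug loading efficiency = (drug loaded / drug initial) * 100
DLE = 42.7 / 176.8 * 100
DLE = 0.2415 * 100
DLE = 24.15%

24.15


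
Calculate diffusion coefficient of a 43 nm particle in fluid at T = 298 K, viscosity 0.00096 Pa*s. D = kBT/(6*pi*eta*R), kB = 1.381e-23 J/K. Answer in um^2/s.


Radius R = 43/2 = 21.5 nm = 2.15e-08 m
D = kB*T / (6*pi*eta*R)
D = 1.381e-23 * 298 / (6 * pi * 0.00096 * 2.15e-08)
D = 1.05779e-11 m^2/s = 10.578 um^2/s

10.578


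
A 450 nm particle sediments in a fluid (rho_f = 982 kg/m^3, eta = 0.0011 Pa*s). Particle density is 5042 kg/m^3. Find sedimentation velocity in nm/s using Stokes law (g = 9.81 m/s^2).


Radius R = 450/2 nm = 2.25e-07 m
Density difference = 5042 - 982 = 4060 kg/m^3
v = 2 * R^2 * (rho_p - rho_f) * g / (9 * eta)
v = 2 * (2.25e-07)^2 * 4060 * 9.81 / (9 * 0.0011)
v = 4.07338e-07 m/s = 407.338 nm/s

407.338


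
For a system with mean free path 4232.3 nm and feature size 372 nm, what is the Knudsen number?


Knudsen number Kn = lambda / L
Kn = 4232.3 / 372
Kn = 11.3772

11.3772


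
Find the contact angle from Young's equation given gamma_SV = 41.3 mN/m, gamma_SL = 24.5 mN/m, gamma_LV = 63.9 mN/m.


cos(theta) = (gamma_SV - gamma_SL) / gamma_LV
cos(theta) = (41.3 - 24.5) / 63.9
cos(theta) = 0.262911
theta = arccos(0.262911) = 74.76 degrees

74.76


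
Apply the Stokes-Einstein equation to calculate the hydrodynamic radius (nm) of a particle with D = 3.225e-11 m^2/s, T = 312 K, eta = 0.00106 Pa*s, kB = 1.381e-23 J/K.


Stokes-Einstein: R = kB*T / (6*pi*eta*D)
R = 1.381e-23 * 312 / (6 * pi * 0.00106 * 3.225e-11)
R = 6.6867e-09 m = 6.69 nm

6.69


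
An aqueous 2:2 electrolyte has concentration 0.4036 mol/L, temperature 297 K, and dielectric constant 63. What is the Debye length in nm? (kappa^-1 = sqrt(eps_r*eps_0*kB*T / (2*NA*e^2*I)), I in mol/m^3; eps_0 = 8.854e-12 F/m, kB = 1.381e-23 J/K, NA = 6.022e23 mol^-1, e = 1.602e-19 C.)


Ionic strength I = 0.4036 * 2^2 * 1000 = 1614.4 mol/m^3
kappa^-1 = sqrt(63 * 8.854e-12 * 1.381e-23 * 297 / (2 * 6.022e23 * (1.602e-19)^2 * 1614.4))
kappa^-1 = 0.214 nm

0.214


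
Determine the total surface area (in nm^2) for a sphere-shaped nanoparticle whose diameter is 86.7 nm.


Radius r = 86.7/2 = 43.35 nm
Surface area SA = 4 * pi * r^2
SA = 4 * pi * (43.35)^2
SA = 23615.01 nm^2

23615.01


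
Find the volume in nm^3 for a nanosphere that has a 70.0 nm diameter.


Radius r = 70.0/2 = 35 nm
Volume V = (4/3) * pi * r^3
V = (4/3) * pi * (35)^3
V = 179594.38 nm^3

179594.38


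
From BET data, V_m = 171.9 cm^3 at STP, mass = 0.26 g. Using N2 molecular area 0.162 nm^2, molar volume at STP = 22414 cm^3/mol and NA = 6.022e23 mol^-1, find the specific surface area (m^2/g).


Number of moles in monolayer = V_m / 22414 = 171.9 / 22414 = 0.00766931
Number of molecules = moles * NA = 0.00766931 * 6.022e23
SA = molecules * sigma / mass
SA = (171.9 / 22414) * 6.022e23 * 0.162e-18 / 0.26
SA = 2877.7 m^2/g

2877.7


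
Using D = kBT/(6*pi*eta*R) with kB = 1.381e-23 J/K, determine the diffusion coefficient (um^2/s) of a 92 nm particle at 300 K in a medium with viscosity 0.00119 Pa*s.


Radius R = 92/2 = 46 nm = 4.6e-08 m
D = kB*T / (6*pi*eta*R)
D = 1.381e-23 * 300 / (6 * pi * 0.00119 * 4.6e-08)
D = 4.01522e-12 m^2/s = 4.015 um^2/s

4.015


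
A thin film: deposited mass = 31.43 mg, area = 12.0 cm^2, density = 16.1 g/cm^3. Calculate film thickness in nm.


Convert: m = 31.43 mg = 3.1430e-05 kg, A = 12.0 cm^2 = 1.2000e-03 m^2, rho = 16.1 g/cm^3 = 16100 kg/m^3
t = m / (A * rho)
t = 3.1430e-05 / (1.2000e-03 * 16100)
t = 1.6268e-06 m = 1626.8 nm

1626.8


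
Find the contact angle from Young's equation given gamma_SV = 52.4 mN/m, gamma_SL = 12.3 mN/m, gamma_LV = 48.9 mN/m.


cos(theta) = (gamma_SV - gamma_SL) / gamma_LV
cos(theta) = (52.4 - 12.3) / 48.9
cos(theta) = 0.820041
theta = arccos(0.820041) = 34.91 degrees

34.91


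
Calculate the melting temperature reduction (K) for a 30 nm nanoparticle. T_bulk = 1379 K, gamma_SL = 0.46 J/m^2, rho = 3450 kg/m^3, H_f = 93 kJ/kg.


Radius R = 30/2 = 15 nm = 1.5e-08 m
Convert H_f = 93 kJ/kg = 93000 J/kg
dT = 2 * gamma_SL * T_bulk / (rho * H_f * R)
dT = 2 * 0.46 * 1379 / (3450 * 93000 * 1.5e-08)
dT = 263.6 K

263.6


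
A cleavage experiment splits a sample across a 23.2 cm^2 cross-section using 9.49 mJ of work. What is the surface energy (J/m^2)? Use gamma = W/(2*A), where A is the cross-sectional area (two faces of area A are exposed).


Convert: A = 23.2 cm^2 = 0.00232 m^2, W = 9.49 mJ = 0.00949 J
Cleaving exposes two faces of area A, so total new surface = 2*A and gamma = W / (2*A)
gamma = 0.00949 / (2 * 0.00232)
gamma = 2.045 J/m^2

2.045


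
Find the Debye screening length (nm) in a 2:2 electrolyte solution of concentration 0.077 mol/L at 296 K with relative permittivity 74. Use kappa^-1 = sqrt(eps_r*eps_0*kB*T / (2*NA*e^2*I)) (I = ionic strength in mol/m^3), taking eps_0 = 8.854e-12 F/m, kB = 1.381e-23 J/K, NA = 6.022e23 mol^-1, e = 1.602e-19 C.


Ionic strength I = 0.077 * 2^2 * 1000 = 308 mol/m^3
kappa^-1 = sqrt(74 * 8.854e-12 * 1.381e-23 * 296 / (2 * 6.022e23 * (1.602e-19)^2 * 308))
kappa^-1 = 0.53 nm

0.53


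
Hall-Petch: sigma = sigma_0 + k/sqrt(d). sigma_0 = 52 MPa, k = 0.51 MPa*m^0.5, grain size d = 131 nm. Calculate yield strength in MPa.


d = 131 nm = 1.31e-07 m
sqrt(d) = 0.0003619392
Hall-Petch contribution = k / sqrt(d) = 0.51 / 0.0003619392 = 1409.1 MPa
sigma = sigma_0 + k/sqrt(d) = 52 + 1409.1 = 1461.1 MPa

1461.1


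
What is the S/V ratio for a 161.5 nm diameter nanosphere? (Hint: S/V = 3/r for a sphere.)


Radius r = 161.5/2 = 80.75 nm
S/V = 3 / r = 3 / 80.75
S/V = 0.0372 nm^-1

0.0372


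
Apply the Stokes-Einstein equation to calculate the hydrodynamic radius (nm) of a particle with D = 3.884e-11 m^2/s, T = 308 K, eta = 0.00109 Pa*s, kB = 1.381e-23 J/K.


Stokes-Einstein: R = kB*T / (6*pi*eta*D)
R = 1.381e-23 * 308 / (6 * pi * 0.00109 * 3.884e-11)
R = 5.33013e-09 m = 5.33 nm

5.33


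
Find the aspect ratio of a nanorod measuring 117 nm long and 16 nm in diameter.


Aspect ratio AR = length / diameter
AR = 117 / 16
AR = 7.31

7.31


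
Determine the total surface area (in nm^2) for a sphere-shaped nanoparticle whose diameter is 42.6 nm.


Radius r = 42.6/2 = 21.3 nm
Surface area SA = 4 * pi * r^2
SA = 4 * pi * (21.3)^2
SA = 5701.24 nm^2

5701.24


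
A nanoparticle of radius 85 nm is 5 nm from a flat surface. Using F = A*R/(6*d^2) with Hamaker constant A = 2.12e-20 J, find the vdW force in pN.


Convert to SI: R = 85 nm = 8.5e-08 m, d = 5 nm = 5e-09 m
F = A * R / (6 * d^2)
F = 2.12e-20 * 8.5e-08 / (6 * (5e-09)^2)
F = 1.20133e-11 N = 12.013 pN

12.013


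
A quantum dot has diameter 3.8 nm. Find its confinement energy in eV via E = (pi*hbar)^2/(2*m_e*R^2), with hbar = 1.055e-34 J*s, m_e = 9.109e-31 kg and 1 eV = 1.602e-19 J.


Radius R = 3.8/2 = 1.9 nm = 1.9e-09 m
E = (pi * 1.055e-34)^2 / (2 * 9.109e-31 * (1.9e-09)^2)
E(J) = 1.67031e-20
E = E(J) / 1.602e-19 = 0.1043 eV

0.1043


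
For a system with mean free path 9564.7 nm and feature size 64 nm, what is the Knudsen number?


Knudsen number Kn = lambda / L
Kn = 9564.7 / 64
Kn = 149.4484

149.4484


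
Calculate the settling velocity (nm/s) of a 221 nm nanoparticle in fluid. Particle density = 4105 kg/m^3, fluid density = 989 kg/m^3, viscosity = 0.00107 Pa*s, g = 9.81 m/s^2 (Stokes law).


Radius R = 221/2 nm = 1.105e-07 m
Density difference = 4105 - 989 = 3116 kg/m^3
v = 2 * R^2 * (rho_p - rho_f) * g / (9 * eta)
v = 2 * (1.105e-07)^2 * 3116 * 9.81 / (9 * 0.00107)
v = 7.75166e-08 m/s = 77.5166 nm/s

77.5166


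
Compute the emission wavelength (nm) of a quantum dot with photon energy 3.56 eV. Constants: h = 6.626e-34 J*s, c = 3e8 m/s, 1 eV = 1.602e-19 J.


Convert energy: E = 3.56 eV = 3.56 * 1.602e-19 = 5.70312e-19 J
lambda = h*c / E = 6.626e-34 * 3e8 / 5.70312e-19
lambda = 3.48546e-07 m = 348.5 nm

348.5


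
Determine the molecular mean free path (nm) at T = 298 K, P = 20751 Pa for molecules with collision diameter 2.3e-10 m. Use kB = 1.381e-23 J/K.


Mean free path: lambda = kB*T / (sqrt(2) * pi * d^2 * P)
lambda = 1.381e-23 * 298 / (sqrt(2) * pi * (2.3e-10)^2 * 20751)
lambda = 8.43821e-07 m
lambda = 843.82 nm

843.82


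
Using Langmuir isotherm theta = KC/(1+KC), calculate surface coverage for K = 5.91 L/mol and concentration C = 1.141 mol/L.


Langmuir isotherm: theta = K*C / (1 + K*C)
K*C = 5.91 * 1.141 = 6.74331
theta = 6.74331 / (1 + 6.74331) = 6.74331 / 7.74331
theta = 0.8709

0.8709


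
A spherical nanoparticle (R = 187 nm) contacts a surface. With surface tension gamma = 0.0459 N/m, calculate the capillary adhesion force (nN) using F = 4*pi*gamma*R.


Convert radius: R = 187 nm = 1.87e-07 m
F = 4 * pi * gamma * R
F = 4 * pi * 0.0459 * 1.87e-07
F = 1.07861e-07 N = 107.8609 nN

107.8609


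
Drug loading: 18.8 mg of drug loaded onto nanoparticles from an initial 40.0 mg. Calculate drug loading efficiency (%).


Drug loading efficiency = (drug loaded / drug initial) * 100
DLE = 18.8 / 40.0 * 100
DLE = 0.47 * 100
DLE = 47.0%

47.0


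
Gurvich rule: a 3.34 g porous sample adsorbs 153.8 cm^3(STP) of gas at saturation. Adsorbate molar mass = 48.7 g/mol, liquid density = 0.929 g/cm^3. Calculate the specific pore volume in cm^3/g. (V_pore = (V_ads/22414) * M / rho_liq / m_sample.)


Moles adsorbed n = V_ads / 22414 = 153.8 / 22414 = 6.861783e-03 mol
Liquid volume V_liq = n * M / rho_liq = 6.861783e-03 * 48.7 / 0.929 = 0.35971 cm^3
Specific pore volume V_pore = V_liq / m_sample = 0.35971 / 3.34
V_pore = 0.1077 cm^3/g

0.1077


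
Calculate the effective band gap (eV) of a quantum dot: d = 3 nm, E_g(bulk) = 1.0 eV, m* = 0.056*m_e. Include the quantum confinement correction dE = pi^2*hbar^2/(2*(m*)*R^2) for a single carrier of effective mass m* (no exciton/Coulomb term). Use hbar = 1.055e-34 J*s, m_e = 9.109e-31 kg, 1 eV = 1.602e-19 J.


Radius R = 3/2 nm = 1.5e-09 m
Confinement energy dE = pi^2 * hbar^2 / (2 * m_eff * m_e * R^2)
dE = pi^2 * (1.055e-34)^2 / (2 * 0.056 * 9.109e-31 * (1.5e-09)^2) J, divided by 1.602e-19 J/eV
dE = 2.9872 eV
Total band gap = E_g(bulk) + dE = 1.0 + 2.9872 = 3.9872 eV

3.9872


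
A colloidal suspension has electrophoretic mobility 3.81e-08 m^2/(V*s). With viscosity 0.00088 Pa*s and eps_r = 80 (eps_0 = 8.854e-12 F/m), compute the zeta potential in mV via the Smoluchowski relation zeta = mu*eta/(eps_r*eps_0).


Smoluchowski equation: zeta = mu * eta / (eps_r * eps_0)
zeta = 3.81e-08 * 0.00088 / (80 * 8.854e-12)
zeta = 0.047335 V = 47.33 mV

47.33


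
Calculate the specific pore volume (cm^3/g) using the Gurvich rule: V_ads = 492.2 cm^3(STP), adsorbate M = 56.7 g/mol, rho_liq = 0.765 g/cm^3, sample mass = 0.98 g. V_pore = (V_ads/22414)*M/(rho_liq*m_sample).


Moles adsorbed n = V_ads / 22414 = 492.2 / 22414 = 2.195949e-02 mol
Liquid volume V_liq = n * M / rho_liq = 2.195949e-02 * 56.7 / 0.765 = 1.62759 cm^3
Specific pore volume V_pore = V_liq / m_sample = 1.62759 / 0.98
V_pore = 1.6608 cm^3/g

1.6608


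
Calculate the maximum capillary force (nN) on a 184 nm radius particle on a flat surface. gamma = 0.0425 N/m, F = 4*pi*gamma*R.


Convert radius: R = 184 nm = 1.84e-07 m
F = 4 * pi * gamma * R
F = 4 * pi * 0.0425 * 1.84e-07
F = 9.8269e-08 N = 98.269 nN

98.269


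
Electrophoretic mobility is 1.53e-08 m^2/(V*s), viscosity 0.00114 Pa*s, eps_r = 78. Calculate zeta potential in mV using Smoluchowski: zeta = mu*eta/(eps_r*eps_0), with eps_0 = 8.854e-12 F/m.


Smoluchowski equation: zeta = mu * eta / (eps_r * eps_0)
zeta = 1.53e-08 * 0.00114 / (78 * 8.854e-12)
zeta = 0.025256 V = 25.26 mV

25.26


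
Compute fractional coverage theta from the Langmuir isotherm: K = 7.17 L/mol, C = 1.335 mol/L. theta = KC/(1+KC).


Langmuir isotherm: theta = K*C / (1 + K*C)
K*C = 7.17 * 1.335 = 9.57195
theta = 9.57195 / (1 + 9.57195) = 9.57195 / 10.57195
theta = 0.9054

0.9054


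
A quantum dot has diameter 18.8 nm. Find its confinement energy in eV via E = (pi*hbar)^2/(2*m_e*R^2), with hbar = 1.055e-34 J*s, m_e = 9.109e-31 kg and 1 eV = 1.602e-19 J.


Radius R = 18.8/2 = 9.4 nm = 9.4e-09 m
E = (pi * 1.055e-34)^2 / (2 * 9.109e-31 * (9.4e-09)^2)
E(J) = 6.82415e-22
E = E(J) / 1.602e-19 = 0.0043 eV

0.0043


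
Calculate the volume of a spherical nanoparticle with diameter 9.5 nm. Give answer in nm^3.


Radius r = 9.5/2 = 4.75 nm
Volume V = (4/3) * pi * r^3
V = (4/3) * pi * (4.75)^3
V = 448.92 nm^3

448.92


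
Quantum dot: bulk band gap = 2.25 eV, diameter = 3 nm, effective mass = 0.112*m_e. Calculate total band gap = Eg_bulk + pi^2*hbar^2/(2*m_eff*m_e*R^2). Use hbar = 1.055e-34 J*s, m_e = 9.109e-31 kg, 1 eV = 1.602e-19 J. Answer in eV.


Radius R = 3/2 nm = 1.5e-09 m
Confinement energy dE = pi^2 * hbar^2 / (2 * m_eff * m_e * R^2)
dE = pi^2 * (1.055e-34)^2 / (2 * 0.112 * 9.109e-31 * (1.5e-09)^2) J, divided by 1.602e-19 J/eV
dE = 1.4936 eV
Total band gap = E_g(bulk) + dE = 2.25 + 1.4936 = 3.7436 eV

3.7436
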